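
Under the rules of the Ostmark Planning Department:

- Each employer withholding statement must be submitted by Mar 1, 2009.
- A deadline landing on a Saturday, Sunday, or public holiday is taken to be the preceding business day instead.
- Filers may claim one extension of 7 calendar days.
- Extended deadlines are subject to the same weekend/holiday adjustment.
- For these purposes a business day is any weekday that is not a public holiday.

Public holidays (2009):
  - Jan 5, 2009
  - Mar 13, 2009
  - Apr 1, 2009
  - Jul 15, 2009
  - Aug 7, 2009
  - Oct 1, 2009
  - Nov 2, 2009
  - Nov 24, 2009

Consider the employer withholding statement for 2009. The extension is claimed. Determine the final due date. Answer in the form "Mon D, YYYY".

The stated deadline is Mar 1, 2009.
Mar 1, 2009 falls on a Sunday. Rolling to the preceding business day gives Feb 27, 2009, a Friday.
Applying the 7-calendar-day extension: Feb 27, 2009 + 7 days = Mar 6, 2009.
Mar 6, 2009 falls on a Friday, which is a business day, so no adjustment is needed.
The final due date is Mar 6, 2009.

Mar 6, 2009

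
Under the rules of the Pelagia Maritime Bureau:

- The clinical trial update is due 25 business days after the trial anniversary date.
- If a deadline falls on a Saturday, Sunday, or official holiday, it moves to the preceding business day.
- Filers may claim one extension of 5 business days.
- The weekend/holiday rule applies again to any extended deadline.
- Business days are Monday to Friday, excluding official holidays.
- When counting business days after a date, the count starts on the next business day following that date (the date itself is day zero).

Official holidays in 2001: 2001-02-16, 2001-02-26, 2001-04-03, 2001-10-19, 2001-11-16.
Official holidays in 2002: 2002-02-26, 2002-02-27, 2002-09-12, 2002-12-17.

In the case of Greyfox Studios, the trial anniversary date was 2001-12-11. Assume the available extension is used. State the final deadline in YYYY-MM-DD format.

2002-01-22

Counting 25 business days after 2001-12-11 (skipping weekends and listed holidays) reaches 2002-01-15.
2002-01-15 falls on a Tuesday, which is a business day, so no adjustment is needed.
The 5-business-day extension runs from 2002-01-15 to 2002-01-22.
2002-01-22 (Tuesday) is already a business day.
So the filing is due 2002-01-22.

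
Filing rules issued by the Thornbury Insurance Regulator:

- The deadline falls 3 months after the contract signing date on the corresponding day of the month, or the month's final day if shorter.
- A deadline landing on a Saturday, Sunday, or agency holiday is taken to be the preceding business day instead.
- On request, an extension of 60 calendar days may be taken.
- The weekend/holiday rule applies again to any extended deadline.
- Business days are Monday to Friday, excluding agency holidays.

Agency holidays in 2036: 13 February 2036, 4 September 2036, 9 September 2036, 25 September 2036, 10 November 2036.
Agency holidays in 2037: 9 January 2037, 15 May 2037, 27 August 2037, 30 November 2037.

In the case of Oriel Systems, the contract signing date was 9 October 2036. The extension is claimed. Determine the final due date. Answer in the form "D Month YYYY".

9 March 2037

Moving 3 months forward from 9 October 2036 on the corresponding day gives 9 January 2037.
9 January 2037 is a listed holiday; the preceding business day is 8 January 2037 (Thursday).
Applying the 60-calendar-day extension: 8 January 2037 + 60 days = 9 March 2037.
9 March 2037 is a Monday and not a listed holiday, so it stands.
Final deadline: 9 March 2037.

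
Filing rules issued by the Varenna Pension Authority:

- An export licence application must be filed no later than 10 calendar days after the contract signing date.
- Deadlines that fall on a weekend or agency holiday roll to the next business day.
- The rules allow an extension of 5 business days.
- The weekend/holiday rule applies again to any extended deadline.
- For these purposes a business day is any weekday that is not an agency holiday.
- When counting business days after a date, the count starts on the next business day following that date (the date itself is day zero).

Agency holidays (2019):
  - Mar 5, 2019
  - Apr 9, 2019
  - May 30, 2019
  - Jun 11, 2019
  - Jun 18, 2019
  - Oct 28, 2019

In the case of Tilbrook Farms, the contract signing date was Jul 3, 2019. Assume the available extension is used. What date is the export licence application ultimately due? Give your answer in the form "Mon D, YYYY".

Jul 22, 2019

Trigger date Jul 3, 2019 + 10 calendar days = Jul 13, 2019.
Jul 13, 2019 falls on a Saturday. Rolling to the next business day gives Jul 15, 2019, a Monday.
The 5-business-day extension runs from Jul 15, 2019 to Jul 22, 2019.
Since Jul 22, 2019 is a Monday and not a holiday, the date is unchanged.
The final due date is Jul 22, 2019.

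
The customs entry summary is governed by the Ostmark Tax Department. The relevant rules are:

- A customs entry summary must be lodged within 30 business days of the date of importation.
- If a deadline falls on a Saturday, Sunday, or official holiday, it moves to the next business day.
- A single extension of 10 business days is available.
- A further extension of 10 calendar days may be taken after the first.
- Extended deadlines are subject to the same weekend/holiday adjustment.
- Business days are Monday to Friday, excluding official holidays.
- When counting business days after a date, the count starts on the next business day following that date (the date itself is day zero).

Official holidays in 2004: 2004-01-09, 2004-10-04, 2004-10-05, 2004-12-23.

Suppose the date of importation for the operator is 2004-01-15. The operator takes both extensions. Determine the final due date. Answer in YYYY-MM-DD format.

30 business days after 2004-01-15, excluding weekends and holidays, is 2004-02-26.
2004-02-26 (Thursday) is already a business day.
Applying the 10-business-day extension: 10 business days after 2004-02-26 is 2004-03-11.
2004-03-11 (Thursday) is already a business day.
With the 10-day extension, 2004-03-11 becomes 2004-03-21.
2004-03-21 falls on a Sunday. Rolling to the next business day gives 2004-03-22, a Monday.
The final due date is 2004-03-22.

2004-03-22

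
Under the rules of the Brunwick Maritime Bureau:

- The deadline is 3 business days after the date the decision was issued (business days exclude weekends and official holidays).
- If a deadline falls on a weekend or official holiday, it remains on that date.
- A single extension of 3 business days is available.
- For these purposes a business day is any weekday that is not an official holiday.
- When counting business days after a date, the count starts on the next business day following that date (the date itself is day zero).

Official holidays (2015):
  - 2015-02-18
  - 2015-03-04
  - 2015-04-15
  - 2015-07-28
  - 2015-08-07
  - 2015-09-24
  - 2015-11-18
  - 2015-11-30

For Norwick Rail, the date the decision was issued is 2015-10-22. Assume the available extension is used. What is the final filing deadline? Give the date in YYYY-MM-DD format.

3 business days after 2015-10-22, excluding weekends and holidays, is 2015-10-27.
2015-10-27 is a Tuesday; no weekend or holiday adjustment applies.
Counting 3 further business days from 2015-10-27 reaches 2015-10-30.
2015-10-30 falls on a Friday. The rules make no weekend/holiday allowance, so it remains 2015-10-30.
The final due date is 2015-10-30.

2015-10-30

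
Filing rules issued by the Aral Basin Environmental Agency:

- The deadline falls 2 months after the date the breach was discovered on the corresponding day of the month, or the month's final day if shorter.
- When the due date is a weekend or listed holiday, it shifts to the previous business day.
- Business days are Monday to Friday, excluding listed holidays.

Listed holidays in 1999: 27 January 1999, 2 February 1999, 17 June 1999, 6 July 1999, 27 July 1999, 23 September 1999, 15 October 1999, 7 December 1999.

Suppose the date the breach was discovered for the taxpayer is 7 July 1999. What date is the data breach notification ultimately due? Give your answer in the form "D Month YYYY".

2 months after 7 July 1999, on the same day of the month, is 7 September 1999.
Since 7 September 1999 is a Tuesday and not a holiday, the date is unchanged.
Final deadline: 7 September 1999.

7 September 1999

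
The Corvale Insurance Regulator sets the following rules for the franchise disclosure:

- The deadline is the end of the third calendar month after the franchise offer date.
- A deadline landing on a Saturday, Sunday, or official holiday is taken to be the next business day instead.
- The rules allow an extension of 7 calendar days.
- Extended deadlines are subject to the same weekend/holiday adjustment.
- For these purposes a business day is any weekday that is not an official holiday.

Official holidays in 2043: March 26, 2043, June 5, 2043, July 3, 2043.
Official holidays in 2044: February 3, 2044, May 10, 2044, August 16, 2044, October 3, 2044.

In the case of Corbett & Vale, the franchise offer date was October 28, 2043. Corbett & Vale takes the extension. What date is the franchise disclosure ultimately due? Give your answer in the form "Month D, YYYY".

3 months after October 28, 2043 is January 2044; that month ends on January 31, 2044.
January 31, 2044 is a Sunday, so it moves to the next business day, February 1, 2044 (Monday).
The 7-calendar-day extension moves the deadline from February 1, 2044 to February 8, 2044.
February 8, 2044 (Monday) is already a business day.
The final due date is February 8, 2044.

February 8, 2044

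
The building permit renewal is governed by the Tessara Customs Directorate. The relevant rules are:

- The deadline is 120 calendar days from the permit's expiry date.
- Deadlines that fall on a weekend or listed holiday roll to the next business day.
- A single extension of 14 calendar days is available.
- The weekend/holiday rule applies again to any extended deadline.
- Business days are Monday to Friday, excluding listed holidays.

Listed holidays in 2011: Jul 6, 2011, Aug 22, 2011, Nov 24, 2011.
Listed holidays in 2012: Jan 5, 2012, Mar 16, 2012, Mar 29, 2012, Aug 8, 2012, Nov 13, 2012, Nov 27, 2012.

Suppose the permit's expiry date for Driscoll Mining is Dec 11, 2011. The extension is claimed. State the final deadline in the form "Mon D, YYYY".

From Dec 11, 2011, 120 calendar days later is Apr 9, 2012.
Apr 9, 2012 falls on a Monday, which is a business day, so no adjustment is needed.
The 14-calendar-day extension moves the deadline from Apr 9, 2012 to Apr 23, 2012.
Apr 23, 2012 is a Monday and not a listed holiday, so it stands.
Deadline: Apr 23, 2012.

Apr 23, 2012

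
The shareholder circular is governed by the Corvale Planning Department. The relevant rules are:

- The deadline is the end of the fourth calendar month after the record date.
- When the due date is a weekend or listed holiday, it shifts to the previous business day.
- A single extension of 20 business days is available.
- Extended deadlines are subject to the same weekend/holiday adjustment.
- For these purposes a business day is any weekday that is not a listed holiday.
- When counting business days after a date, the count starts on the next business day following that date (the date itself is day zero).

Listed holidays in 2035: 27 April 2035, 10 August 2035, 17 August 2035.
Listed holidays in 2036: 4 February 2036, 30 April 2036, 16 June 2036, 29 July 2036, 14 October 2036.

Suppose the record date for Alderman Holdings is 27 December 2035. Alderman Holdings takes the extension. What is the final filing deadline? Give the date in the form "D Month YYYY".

28 May 2036

4 months after 27 December 2035 falls in April 2036; the last day of that month is 30 April 2036.
Because 30 April 2036 is a listed holiday, the deadline becomes 29 April 2036 (Tuesday).
The 20-business-day extension runs from 29 April 2036 to 28 May 2036.
Since 28 May 2036 is a Wednesday and not a holiday, the date is unchanged.
Deadline: 28 May 2036.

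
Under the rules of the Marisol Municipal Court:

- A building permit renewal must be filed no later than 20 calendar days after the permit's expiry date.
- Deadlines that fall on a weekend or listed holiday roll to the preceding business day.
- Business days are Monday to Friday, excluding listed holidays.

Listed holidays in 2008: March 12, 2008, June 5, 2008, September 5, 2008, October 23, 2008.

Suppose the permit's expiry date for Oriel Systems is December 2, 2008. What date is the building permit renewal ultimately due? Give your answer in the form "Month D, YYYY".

December 22, 2008

Trigger date December 2, 2008 + 20 calendar days = December 22, 2008.
December 22, 2008 falls on a Monday, which is a business day, so no adjustment is needed.
So the filing is due December 22, 2008.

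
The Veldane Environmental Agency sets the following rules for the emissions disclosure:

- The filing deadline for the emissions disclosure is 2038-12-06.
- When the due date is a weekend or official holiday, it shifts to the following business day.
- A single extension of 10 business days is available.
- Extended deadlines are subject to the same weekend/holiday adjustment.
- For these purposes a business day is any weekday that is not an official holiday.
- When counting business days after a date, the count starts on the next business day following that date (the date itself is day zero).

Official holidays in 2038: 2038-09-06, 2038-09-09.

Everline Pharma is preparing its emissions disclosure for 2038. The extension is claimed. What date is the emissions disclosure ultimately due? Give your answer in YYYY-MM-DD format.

2038-12-20

The stated deadline is 2038-12-06.
2038-12-06 (Monday) is already a business day.
The 10-business-day extension runs from 2038-12-06 to 2038-12-20.
2038-12-20 (Monday) is already a business day.
The final due date is 2038-12-20.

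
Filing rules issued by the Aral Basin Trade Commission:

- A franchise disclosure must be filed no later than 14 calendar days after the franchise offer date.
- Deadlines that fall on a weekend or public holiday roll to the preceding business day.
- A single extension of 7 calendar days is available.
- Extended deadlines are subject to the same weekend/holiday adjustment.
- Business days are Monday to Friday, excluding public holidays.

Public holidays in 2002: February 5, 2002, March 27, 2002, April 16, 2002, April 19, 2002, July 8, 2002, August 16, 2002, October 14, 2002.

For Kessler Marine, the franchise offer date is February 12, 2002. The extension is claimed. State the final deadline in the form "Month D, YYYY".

Adding 14 calendar days to February 12, 2002 gives February 26, 2002.
February 26, 2002 (Tuesday) is already a business day.
Add the 7 calendar-day extension to February 26, 2002: March 5, 2002.
March 5, 2002 is a Tuesday and not a listed holiday, so it stands.
So the filing is due March 5, 2002.

March 5, 2002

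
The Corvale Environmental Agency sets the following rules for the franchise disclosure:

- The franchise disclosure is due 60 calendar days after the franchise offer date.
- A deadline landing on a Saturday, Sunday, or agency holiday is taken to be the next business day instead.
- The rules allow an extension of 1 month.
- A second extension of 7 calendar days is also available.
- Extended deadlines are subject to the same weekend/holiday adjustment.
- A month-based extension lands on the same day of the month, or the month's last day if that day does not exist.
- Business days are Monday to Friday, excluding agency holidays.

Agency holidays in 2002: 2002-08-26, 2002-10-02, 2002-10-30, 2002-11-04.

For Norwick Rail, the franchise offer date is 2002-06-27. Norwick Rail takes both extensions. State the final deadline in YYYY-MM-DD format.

Adding 60 calendar days to 2002-06-27 gives 2002-08-26.
Because 2002-08-26 is a listed holiday, the deadline becomes 2002-08-27 (Tuesday).
Add 1 month to 2002-08-27: 2002-09-27.
2002-09-27 is a Friday and not a listed holiday, so it stands.
The 7-calendar-day extension moves the deadline from 2002-09-27 to 2002-10-04.
2002-10-04 falls on a Friday, which is a business day, so no adjustment is needed.
Deadline: 2002-10-04.

2002-10-04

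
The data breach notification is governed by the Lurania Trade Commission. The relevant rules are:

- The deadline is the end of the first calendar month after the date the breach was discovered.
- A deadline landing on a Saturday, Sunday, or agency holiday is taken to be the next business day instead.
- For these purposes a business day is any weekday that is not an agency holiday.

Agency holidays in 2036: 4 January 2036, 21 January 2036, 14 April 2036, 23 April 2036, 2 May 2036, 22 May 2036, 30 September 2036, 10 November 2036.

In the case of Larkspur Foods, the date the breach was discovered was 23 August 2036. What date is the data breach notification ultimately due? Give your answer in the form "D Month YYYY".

1 October 2036

1 month after 23 August 2036 is September 2036; that month ends on 30 September 2036.
30 September 2036 falls on a listed holiday. Rolling to the next business day gives 1 October 2036, a Wednesday.
Deadline: 1 October 2036.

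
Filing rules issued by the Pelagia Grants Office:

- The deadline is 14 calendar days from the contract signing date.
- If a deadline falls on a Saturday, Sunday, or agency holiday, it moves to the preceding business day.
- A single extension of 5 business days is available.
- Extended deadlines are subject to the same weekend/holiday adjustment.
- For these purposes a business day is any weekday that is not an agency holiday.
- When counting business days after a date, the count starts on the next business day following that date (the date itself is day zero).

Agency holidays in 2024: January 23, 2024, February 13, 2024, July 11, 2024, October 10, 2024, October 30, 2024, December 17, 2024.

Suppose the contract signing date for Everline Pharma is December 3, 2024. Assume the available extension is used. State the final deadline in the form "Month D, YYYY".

December 24, 2024

Adding 14 calendar days to December 3, 2024 gives December 17, 2024.
December 17, 2024 is a listed holiday; the preceding business day is December 16, 2024 (Monday).
The 5-business-day extension runs from December 16, 2024 to December 24, 2024.
December 24, 2024 is a Tuesday and not a listed holiday, so it stands.
Deadline: December 24, 2024.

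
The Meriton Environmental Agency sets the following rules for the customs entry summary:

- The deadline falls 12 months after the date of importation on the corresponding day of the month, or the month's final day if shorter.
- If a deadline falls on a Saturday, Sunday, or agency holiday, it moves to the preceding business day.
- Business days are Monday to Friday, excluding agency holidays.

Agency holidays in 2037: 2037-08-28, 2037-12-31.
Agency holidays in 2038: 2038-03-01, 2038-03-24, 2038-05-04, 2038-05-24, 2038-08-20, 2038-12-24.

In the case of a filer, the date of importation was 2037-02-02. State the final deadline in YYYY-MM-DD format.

Moving 12 months forward from 2037-02-02 on the corresponding day gives 2038-02-02.
2038-02-02 (Tuesday) is already a business day.
So the filing is due 2038-02-02.

2038-02-02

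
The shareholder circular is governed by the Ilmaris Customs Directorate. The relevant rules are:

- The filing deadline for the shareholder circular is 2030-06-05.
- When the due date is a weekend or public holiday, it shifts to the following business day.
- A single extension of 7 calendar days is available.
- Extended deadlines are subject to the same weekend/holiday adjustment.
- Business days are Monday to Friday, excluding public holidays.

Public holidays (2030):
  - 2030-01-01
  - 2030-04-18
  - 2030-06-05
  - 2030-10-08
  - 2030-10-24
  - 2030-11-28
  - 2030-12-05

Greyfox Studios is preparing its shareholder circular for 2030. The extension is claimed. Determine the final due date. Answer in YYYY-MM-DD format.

2030-06-13

Start from the fixed due date, 2030-06-05.
Because 2030-06-05 is a listed holiday, the deadline becomes 2030-06-06 (Thursday).
Add the 7 calendar-day extension to 2030-06-06: 2030-06-13.
2030-06-13 (Thursday) is already a business day.
Deadline: 2030-06-13.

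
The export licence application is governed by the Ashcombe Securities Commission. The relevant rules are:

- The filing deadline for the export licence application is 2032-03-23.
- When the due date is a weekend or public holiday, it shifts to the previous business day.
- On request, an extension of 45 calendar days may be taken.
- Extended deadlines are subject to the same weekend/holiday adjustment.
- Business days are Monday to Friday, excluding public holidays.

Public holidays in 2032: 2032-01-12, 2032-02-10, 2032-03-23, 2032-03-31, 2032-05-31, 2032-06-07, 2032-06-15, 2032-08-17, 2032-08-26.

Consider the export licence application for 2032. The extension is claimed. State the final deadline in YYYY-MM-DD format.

Start from the fixed due date, 2032-03-23.
2032-03-23 falls on a listed holiday. Rolling to the preceding business day gives 2032-03-22, a Monday.
With the 45-day extension, 2032-03-22 becomes 2032-05-06.
2032-05-06 falls on a Thursday, which is a business day, so no adjustment is needed.
The final due date is 2032-05-06.

2032-05-06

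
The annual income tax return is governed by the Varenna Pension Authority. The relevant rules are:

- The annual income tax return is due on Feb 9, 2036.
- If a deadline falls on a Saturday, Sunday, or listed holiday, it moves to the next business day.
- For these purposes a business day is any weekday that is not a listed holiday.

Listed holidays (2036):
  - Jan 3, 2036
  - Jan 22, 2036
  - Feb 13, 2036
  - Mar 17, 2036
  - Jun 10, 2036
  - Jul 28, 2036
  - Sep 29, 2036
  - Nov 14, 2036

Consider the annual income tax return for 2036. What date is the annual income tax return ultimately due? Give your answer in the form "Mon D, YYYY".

The statutory due date is Feb 9, 2036.
Feb 9, 2036 falls on a Saturday. Rolling to the next business day gives Feb 11, 2036, a Monday.
Final deadline: Feb 11, 2036.

Feb 11, 2036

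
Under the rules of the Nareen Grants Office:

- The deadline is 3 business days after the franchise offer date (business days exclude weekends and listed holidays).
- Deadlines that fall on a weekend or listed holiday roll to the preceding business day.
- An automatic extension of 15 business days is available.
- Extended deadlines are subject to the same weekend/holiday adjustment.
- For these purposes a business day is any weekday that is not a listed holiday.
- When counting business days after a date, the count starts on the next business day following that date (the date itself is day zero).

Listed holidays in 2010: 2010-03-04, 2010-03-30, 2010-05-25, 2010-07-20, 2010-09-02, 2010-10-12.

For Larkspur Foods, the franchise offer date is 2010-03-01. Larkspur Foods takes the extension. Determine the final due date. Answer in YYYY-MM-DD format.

3 business days after 2010-03-01, excluding weekends and holidays, is 2010-03-05.
Since 2010-03-05 is a Friday and not a holiday, the date is unchanged.
Applying the 15-business-day extension: 15 business days after 2010-03-05 is 2010-03-26.
2010-03-26 is a Friday and not a listed holiday, so it stands.
The final due date is 2010-03-26.

2010-03-26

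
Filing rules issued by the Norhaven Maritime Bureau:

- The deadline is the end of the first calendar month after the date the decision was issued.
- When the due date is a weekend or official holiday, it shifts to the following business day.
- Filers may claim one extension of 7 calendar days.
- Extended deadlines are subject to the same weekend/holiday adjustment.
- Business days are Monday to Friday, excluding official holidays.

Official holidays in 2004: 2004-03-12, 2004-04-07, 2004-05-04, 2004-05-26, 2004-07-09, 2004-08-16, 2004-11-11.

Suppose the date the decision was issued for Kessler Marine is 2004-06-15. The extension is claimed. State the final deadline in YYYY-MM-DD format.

1 month after 2004-06-15 falls in July 2004; the last day of that month is 2004-07-31.
Because 2004-07-31 is a Saturday, the deadline becomes 2004-08-02 (Monday).
Add the 7 calendar-day extension to 2004-08-02: 2004-08-09.
2004-08-09 (Monday) is already a business day.
Final deadline: 2004-08-09.

2004-08-09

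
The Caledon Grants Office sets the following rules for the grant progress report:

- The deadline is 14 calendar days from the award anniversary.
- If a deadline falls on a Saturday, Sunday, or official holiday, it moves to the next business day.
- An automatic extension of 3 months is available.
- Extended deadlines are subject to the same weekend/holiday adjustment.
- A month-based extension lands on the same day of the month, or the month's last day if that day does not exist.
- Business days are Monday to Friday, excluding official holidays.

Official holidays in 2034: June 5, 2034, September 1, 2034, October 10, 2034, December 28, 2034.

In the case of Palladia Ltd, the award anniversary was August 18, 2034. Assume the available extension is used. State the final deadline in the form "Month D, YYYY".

From August 18, 2034, 14 calendar days later is September 1, 2034.
Because September 1, 2034 is a listed holiday, the deadline becomes September 4, 2034 (Monday).
Add 3 months to September 4, 2034: December 4, 2034.
December 4, 2034 (Monday) is already a business day.
Deadline: December 4, 2034.

December 4, 2034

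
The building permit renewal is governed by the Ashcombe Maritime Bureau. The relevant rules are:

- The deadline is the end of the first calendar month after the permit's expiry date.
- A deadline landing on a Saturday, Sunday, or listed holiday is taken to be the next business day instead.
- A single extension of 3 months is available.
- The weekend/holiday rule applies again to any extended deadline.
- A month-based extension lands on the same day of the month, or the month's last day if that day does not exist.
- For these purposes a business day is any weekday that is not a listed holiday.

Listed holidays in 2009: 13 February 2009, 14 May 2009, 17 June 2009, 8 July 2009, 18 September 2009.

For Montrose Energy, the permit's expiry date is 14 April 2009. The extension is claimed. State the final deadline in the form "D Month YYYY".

1 September 2009

1 month after 14 April 2009 is May 2009; that month ends on 31 May 2009.
31 May 2009 is a Sunday; the next business day is 1 June 2009 (Monday).
Applying the 3 months extension: 3 months after 1 June 2009 is 1 September 2009.
1 September 2009 (Tuesday) is already a business day.
So the filing is due 1 September 2009.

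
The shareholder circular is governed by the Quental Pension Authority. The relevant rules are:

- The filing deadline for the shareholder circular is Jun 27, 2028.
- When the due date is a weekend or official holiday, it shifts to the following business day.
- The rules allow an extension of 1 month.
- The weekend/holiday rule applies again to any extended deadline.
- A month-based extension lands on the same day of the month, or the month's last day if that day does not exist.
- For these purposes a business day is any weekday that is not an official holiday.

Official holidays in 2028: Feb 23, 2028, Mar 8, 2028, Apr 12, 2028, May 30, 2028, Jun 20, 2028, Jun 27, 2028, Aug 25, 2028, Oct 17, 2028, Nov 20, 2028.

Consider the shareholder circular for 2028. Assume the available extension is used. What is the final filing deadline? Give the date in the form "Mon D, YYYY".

Jul 28, 2028

The statutory due date is Jun 27, 2028.
Jun 27, 2028 is a listed holiday, so it moves to the next business day, Jun 28, 2028 (Wednesday).
Applying the 1 month extension: 1 month after Jun 28, 2028 is Jul 28, 2028.
Jul 28, 2028 (Friday) is already a business day.
Final deadline: Jul 28, 2028.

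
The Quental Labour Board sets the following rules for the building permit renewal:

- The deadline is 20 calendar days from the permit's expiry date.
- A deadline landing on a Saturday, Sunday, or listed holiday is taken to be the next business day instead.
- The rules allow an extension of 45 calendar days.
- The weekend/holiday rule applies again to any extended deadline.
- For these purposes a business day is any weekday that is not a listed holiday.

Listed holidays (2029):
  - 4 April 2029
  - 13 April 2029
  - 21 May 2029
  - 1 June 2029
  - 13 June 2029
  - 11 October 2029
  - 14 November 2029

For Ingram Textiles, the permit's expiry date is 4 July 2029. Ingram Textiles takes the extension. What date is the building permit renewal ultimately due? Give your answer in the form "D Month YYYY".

7 September 2029

20 calendar days after 4 July 2029 is 24 July 2029.
24 July 2029 is a Tuesday and not a listed holiday, so it stands.
Applying the 45-calendar-day extension: 24 July 2029 + 45 days = 7 September 2029.
7 September 2029 is a Friday and not a listed holiday, so it stands.
The final due date is 7 September 2029.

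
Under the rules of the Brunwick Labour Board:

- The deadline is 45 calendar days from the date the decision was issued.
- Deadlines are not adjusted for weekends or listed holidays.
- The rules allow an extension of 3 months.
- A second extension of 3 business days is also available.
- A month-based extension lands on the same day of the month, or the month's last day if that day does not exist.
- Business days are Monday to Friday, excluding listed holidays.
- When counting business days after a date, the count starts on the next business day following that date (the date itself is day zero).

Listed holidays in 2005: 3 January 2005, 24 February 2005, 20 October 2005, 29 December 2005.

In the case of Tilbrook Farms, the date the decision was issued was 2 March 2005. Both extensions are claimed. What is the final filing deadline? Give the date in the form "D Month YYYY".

20 July 2005

Adding 45 calendar days to 2 March 2005 gives 16 April 2005.
No adjustment is made for weekends or holidays, so 16 April 2005 stands.
Add 3 months to 16 April 2005: 16 July 2005.
No adjustment is made for weekends or holidays, so 16 July 2005 stands.
Applying the 3-business-day extension: 3 business days after 16 July 2005 is 20 July 2005.
20 July 2005 is a Wednesday; no weekend or holiday adjustment applies.
Final deadline: 20 July 2005.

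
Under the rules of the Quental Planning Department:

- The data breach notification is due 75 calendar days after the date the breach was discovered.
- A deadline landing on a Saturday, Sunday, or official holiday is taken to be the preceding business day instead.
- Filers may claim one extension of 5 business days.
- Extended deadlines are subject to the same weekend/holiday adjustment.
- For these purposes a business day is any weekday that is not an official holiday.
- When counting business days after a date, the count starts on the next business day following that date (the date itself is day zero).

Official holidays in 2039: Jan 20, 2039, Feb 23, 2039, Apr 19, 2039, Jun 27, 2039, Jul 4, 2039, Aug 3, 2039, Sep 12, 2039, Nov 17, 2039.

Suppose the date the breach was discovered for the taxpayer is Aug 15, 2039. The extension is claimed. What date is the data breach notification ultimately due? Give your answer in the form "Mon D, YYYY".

From Aug 15, 2039, 75 calendar days later is Oct 29, 2039.
Oct 29, 2039 falls on a Saturday. Rolling to the preceding business day gives Oct 28, 2039, a Friday.
Applying the 5-business-day extension: 5 business days after Oct 28, 2039 is Nov 4, 2039.
Since Nov 4, 2039 is a Friday and not a holiday, the date is unchanged.
So the filing is due Nov 4, 2039.

Nov 4, 2039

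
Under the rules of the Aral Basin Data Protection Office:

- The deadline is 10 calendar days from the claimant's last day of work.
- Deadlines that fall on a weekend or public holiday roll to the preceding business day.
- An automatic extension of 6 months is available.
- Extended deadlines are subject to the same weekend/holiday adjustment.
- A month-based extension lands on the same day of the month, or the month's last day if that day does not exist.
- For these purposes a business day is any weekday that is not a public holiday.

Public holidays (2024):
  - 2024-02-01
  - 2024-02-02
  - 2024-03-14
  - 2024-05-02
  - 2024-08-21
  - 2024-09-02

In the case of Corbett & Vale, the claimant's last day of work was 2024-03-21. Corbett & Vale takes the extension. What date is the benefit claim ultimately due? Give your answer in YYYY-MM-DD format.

Trigger date 2024-03-21 + 10 calendar days = 2024-03-31.
2024-03-31 is a Sunday, so it moves to the preceding business day, 2024-03-29 (Friday).
Add 6 months to 2024-03-29: 2024-09-29.
2024-09-29 falls on a Sunday. Rolling to the preceding business day gives 2024-09-27, a Friday.
The final due date is 2024-09-27.

2024-09-27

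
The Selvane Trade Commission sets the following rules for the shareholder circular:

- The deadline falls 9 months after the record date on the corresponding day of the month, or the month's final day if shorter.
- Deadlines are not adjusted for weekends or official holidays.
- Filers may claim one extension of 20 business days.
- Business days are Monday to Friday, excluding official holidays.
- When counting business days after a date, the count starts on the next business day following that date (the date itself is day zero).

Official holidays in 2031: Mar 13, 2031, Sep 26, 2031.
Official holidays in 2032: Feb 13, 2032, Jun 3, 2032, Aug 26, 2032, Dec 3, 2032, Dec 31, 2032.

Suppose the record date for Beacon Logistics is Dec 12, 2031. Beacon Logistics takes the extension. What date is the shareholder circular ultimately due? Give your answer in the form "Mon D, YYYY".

9 months after Dec 12, 2031, on the same day of the month, is Sep 12, 2032.
Sep 12, 2032 is a Sunday; no weekend or holiday adjustment applies.
The 20-business-day extension runs from Sep 12, 2032 to Oct 8, 2032.
Oct 8, 2032 is a Friday; no weekend or holiday adjustment applies.
Deadline: Oct 8, 2032.

Oct 8, 2032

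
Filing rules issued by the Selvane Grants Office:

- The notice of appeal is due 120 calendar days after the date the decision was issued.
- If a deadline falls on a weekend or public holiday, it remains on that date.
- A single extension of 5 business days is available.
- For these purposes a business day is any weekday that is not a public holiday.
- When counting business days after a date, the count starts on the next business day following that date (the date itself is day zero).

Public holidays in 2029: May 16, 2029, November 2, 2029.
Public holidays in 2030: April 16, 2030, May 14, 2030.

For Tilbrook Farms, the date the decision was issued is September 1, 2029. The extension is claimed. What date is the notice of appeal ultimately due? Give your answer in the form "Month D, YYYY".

From September 1, 2029, 120 calendar days later is December 30, 2029.
December 30, 2029 is a Sunday; no weekend or holiday adjustment applies.
Applying the 5-business-day extension: 5 business days after December 30, 2029 is January 4, 2030.
No adjustment is made for weekends or holidays, so January 4, 2030 stands.
Deadline: January 4, 2030.

January 4, 2030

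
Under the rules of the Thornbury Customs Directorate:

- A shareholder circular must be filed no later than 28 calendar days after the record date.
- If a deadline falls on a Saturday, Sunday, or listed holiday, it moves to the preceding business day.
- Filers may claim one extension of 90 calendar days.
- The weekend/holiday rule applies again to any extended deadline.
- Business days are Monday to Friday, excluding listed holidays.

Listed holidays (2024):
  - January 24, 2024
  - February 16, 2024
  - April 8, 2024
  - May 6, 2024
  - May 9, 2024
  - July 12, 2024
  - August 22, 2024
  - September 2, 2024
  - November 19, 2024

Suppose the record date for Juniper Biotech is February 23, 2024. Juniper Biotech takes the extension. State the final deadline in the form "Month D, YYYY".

Adding 28 calendar days to February 23, 2024 gives March 22, 2024.
March 22, 2024 falls on a Friday, which is a business day, so no adjustment is needed.
Applying the 90-calendar-day extension: March 22, 2024 + 90 days = June 20, 2024.
Since June 20, 2024 is a Thursday and not a holiday, the date is unchanged.
The final due date is June 20, 2024.

June 20, 2024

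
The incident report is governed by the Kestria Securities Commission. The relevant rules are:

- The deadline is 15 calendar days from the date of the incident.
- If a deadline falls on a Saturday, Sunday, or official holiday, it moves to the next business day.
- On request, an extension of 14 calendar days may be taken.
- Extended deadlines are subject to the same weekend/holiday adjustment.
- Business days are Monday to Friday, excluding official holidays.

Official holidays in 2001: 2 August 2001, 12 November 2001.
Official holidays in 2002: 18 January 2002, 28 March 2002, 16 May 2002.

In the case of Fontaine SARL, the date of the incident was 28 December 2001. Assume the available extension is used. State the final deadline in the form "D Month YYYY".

Adding 15 calendar days to 28 December 2001 gives 12 January 2002.
Because 12 January 2002 is a Saturday, the deadline becomes 14 January 2002 (Monday).
Add the 14 calendar-day extension to 14 January 2002: 28 January 2002.
28 January 2002 is a Monday and not a listed holiday, so it stands.
So the filing is due 28 January 2002.

28 January 2002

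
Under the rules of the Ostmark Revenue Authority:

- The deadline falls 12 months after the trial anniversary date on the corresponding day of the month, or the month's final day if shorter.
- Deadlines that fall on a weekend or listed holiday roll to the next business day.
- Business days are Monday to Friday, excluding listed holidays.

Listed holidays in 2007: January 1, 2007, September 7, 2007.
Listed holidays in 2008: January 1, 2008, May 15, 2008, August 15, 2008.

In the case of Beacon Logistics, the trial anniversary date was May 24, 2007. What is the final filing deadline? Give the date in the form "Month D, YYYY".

Moving 12 months forward from May 24, 2007 on the corresponding day gives May 24, 2008.
Because May 24, 2008 is a Saturday, the deadline becomes May 26, 2008 (Monday).
Final deadline: May 26, 2008.

May 26, 2008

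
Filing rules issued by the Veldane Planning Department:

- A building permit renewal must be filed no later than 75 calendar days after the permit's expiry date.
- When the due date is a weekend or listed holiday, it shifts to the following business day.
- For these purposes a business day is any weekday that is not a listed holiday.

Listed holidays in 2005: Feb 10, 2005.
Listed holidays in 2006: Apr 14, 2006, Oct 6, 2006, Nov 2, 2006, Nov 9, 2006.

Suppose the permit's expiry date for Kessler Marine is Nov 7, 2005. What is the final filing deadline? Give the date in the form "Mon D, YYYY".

Adding 75 calendar days to Nov 7, 2005 gives Jan 21, 2006.
Jan 21, 2006 is a Saturday; the next business day is Jan 23, 2006 (Monday).
Deadline: Jan 23, 2006.

Jan 23, 2006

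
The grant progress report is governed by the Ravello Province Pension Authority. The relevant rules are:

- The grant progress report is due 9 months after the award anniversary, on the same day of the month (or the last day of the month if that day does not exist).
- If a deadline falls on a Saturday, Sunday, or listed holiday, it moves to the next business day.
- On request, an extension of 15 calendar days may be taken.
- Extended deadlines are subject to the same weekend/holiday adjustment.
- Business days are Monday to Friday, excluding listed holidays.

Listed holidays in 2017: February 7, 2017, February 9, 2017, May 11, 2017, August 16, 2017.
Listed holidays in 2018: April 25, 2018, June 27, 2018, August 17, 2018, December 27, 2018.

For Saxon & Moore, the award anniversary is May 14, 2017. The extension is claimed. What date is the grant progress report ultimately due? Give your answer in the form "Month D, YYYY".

9 months from May 14, 2017 is February 14, 2018.
February 14, 2018 falls on a Wednesday, which is a business day, so no adjustment is needed.
The 15-calendar-day extension moves the deadline from February 14, 2018 to March 1, 2018.
March 1, 2018 (Thursday) is already a business day.
Deadline: March 1, 2018.

March 1, 2018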